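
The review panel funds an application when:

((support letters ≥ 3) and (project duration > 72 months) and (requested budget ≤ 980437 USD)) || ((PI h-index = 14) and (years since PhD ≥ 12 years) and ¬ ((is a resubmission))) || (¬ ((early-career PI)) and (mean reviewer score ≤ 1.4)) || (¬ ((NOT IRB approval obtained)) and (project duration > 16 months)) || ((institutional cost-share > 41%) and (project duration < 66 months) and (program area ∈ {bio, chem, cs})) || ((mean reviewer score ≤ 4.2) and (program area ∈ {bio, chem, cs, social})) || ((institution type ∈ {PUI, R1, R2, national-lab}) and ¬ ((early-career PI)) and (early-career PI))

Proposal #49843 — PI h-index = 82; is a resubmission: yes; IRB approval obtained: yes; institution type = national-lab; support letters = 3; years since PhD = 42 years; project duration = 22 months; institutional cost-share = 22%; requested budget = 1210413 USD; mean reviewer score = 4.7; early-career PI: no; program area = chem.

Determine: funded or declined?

Atomic conditions:
  support letters ≥ 3: 3 ≥ 3 is true
  project duration > 72 months: 22 > 72 is false
  requested budget ≤ 980437 USD: 1210413 ≤ 980437 is false
  PI h-index = 14: 82 == 14 is false
  years since PhD ≥ 12 years: 42 ≥ 12 is true
  is a resubmission: yes → true
  early-career PI: no → false
  mean reviewer score ≤ 1.4: 4.7 ≤ 1.4 is false
  NOT IRB approval obtained: yes → false
  project duration > 16 months: 22 > 16 is true
  institutional cost-share > 41%: 22 > 41 is false
  project duration < 66 months: 22 < 66 is true
  program area ∈ {bio, chem, cs}: chem is in the set → true
  mean reviewer score ≤ 4.2: 4.7 ≤ 4.2 is false
  program area ∈ {bio, chem, cs, social}: chem is in the set → true
  institution type ∈ {PUI, R1, R2, national-lab}: national-lab is in the set → true
Combine:
[1] true AND false AND false = false
[2.3] NOT true = false
[2] false AND true AND false = false
[3.1] NOT false = true
[3] true AND false = false
[4.1] NOT false = true
[4] true AND true = true
[5] false AND true AND true = false
[6] false AND true = false
[7.2] NOT false = true
[7] true AND true AND false = false
[root] false OR false OR false OR true OR false OR false OR false = true
Overall: true → funded

Funded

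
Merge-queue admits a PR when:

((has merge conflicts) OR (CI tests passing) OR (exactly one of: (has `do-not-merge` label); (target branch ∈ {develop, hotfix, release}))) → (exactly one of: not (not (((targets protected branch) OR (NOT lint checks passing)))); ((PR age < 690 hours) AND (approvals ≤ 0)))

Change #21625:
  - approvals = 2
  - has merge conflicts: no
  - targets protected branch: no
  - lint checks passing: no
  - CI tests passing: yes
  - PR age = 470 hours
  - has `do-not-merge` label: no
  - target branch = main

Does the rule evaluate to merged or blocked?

Atomic conditions:
  has merge conflicts: no → false
  CI tests passing: yes → true
  has `do-not-merge` label: no → false
  target branch ∈ {develop, hotfix, release}: main is not in the set → false
  targets protected branch: no → false
  NOT lint checks passing: no → true
  PR age < 690 hours: 470 < 690 is true
  approvals ≤ 0: 2 ≤ 0 is false
Combine:
[1.3] exactly-one(false, false) = false
[1] false OR true OR false = true
[2.1.1.1] false OR true = true
[2.1.1] NOT true = false
[2.1] NOT false = true
[2.2] true AND false = false
[2] exactly-one(true, false) = true
[root] true → true = true
Overall: true → merged

Merged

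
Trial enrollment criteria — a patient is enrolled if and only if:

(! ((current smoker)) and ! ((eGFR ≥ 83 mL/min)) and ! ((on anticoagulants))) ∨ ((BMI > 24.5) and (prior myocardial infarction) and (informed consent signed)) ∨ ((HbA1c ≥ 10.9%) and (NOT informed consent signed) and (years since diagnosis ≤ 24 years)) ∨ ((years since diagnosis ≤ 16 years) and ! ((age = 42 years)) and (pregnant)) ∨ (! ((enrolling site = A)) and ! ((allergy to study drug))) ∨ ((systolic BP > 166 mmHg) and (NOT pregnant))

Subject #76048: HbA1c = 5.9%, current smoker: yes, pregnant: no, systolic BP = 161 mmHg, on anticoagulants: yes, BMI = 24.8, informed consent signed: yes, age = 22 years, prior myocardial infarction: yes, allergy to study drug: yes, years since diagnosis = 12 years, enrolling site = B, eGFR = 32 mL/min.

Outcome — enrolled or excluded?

Enrolled

Atomic conditions:
  current smoker: yes → true
  eGFR ≥ 83 mL/min: 32 ≥ 83 is false
  on anticoagulants: yes → true
  BMI > 24.5: 24.8 > 24.5 is true
  prior myocardial infarction: yes → true
  informed consent signed: yes → true
  HbA1c ≥ 10.9%: 5.9 ≥ 10.9 is false
  NOT informed consent signed: yes → false
  years since diagnosis ≤ 24 years: 12 ≤ 24 is true
  years since diagnosis ≤ 16 years: 12 ≤ 16 is true
  age = 42 years: 22 == 42 is false
  pregnant: no → false
  enrolling site = A: B == A is false
  allergy to study drug: yes → true
  systolic BP > 166 mmHg: 161 > 166 is false
  NOT pregnant: no → true
Combine:
[1.1] NOT true = false
[1.2] NOT false = true
[1.3] NOT true = false
[1] false AND true AND false = false
[2] true AND true AND true = true
[3] false AND false AND true = false
[4.2] NOT false = true
[4] true AND true AND false = false
[5.1] NOT false = true
[5.2] NOT true = false
[5] true AND false = false
[6] false AND true = false
[root] false OR true OR false OR false OR false OR false = true
Overall: true → enrolled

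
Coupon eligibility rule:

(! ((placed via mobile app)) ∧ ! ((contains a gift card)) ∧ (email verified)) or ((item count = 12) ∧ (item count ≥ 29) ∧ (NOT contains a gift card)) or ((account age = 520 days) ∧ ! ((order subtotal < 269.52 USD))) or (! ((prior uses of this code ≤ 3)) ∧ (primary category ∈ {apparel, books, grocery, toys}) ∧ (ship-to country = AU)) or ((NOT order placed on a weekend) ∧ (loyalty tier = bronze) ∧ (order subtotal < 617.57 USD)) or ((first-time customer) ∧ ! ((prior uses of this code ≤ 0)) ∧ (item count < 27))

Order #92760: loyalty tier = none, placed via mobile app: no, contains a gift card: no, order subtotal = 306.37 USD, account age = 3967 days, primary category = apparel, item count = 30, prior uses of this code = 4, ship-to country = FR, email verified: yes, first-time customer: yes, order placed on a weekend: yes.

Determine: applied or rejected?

Applied

Atomic conditions:
  placed via mobile app: no → false
  contains a gift card: no → false
  email verified: yes → true
  item count = 12: 30 == 12 is false
  item count ≥ 29: 30 ≥ 29 is true
  NOT contains a gift card: no → true
  account age = 520 days: 3967 == 520 is false
  order subtotal < 269.52 USD: 306.37 < 269.52 is false
  prior uses of this code ≤ 3: 4 ≤ 3 is false
  primary category ∈ {apparel, books, grocery, toys}: apparel is in the set → true
  ship-to country = AU: FR == AU is false
  NOT order placed on a weekend: yes → false
  loyalty tier = bronze: none == bronze is false
  order subtotal < 617.57 USD: 306.37 < 617.57 is true
  first-time customer: yes → true
  prior uses of this code ≤ 0: 4 ≤ 0 is false
  item count < 27: 30 < 27 is false
Combine:
[1.1] NOT false = true
[1.2] NOT false = true
[1] true AND true AND true = true
[2] false AND true AND true = false
[3.2] NOT false = true
[3] false AND true = false
[4.1] NOT false = true
[4] true AND true AND false = false
[5] false AND false AND true = false
[6.2] NOT false = true
[6] true AND true AND false = false
[root] true OR false OR false OR false OR false OR false = true
Overall: true → applied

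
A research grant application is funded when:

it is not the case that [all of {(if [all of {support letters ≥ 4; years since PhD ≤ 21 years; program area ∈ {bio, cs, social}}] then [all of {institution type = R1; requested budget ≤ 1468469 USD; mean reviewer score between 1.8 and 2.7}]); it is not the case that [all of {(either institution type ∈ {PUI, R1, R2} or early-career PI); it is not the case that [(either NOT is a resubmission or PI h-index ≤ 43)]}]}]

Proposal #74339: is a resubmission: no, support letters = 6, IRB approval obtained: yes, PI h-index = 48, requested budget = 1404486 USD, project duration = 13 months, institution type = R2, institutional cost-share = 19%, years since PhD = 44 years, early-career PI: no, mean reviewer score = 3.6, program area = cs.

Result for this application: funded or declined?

Declined

Atomic conditions:
  support letters ≥ 4: 6 ≥ 4 is true
  years since PhD ≤ 21 years: 44 ≤ 21 is false
  program area ∈ {bio, cs, social}: cs is in the set → true
  institution type = R1: R2 == R1 is false
  requested budget ≤ 1468469 USD: 1404486 ≤ 1468469 is true
  mean reviewer score between 1.8 and 2.7: 3.6 in [1.8, 2.7] is false
  institution type ∈ {PUI, R1, R2}: R2 is in the set → true
  early-career PI: no → false
  NOT is a resubmission: no → true
  PI h-index ≤ 43: 48 ≤ 43 is false
Combine:
[1.1.1] true AND false AND true = false
[1.1.2] false AND true AND false = false
[1.1] false → false (antecedent false ⇒ implication holds) = true
[1.2.1.1] true OR false = true
[1.2.1.2.1] true OR false = true
[1.2.1.2] NOT true = false
[1.2.1] true AND false = false
[1.2] NOT false = true
[1] true AND true = true
[root] NOT true = false
Overall: false → declined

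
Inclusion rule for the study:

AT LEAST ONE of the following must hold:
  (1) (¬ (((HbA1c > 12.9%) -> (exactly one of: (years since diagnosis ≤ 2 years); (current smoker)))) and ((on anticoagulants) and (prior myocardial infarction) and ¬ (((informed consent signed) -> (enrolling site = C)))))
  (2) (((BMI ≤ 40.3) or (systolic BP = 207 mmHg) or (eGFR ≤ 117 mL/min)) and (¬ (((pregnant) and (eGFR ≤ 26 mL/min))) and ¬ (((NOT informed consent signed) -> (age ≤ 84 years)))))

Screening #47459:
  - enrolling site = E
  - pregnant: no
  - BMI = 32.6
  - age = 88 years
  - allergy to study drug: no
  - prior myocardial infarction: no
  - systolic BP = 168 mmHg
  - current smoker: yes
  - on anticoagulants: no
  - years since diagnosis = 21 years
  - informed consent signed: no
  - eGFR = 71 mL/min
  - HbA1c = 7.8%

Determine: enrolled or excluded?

Atomic conditions:
  HbA1c > 12.9%: 7.8 > 12.9 is false
  years since diagnosis ≤ 2 years: 21 ≤ 2 is false
  current smoker: yes → true
  on anticoagulants: no → false
  prior myocardial infarction: no → false
  informed consent signed: no → false
  enrolling site = C: E == C is false
  BMI ≤ 40.3: 32.6 ≤ 40.3 is true
  systolic BP = 207 mmHg: 168 == 207 is false
  eGFR ≤ 117 mL/min: 71 ≤ 117 is true
  pregnant: no → false
  eGFR ≤ 26 mL/min: 71 ≤ 26 is false
  NOT informed consent signed: no → true
  age ≤ 84 years: 88 ≤ 84 is false
Combine:
[1.1.1.2] exactly-one(false, true) = true
[1.1.1] false → true (antecedent false ⇒ implication holds) = true
[1.1] NOT true = false
[1.2.3.1] false → false (antecedent false ⇒ implication holds) = true
[1.2.3] NOT true = false
[1.2] false AND false AND false = false
[1] false AND false = false
[2.1] true OR false OR true = true
[2.2.1.1] false AND false = false
[2.2.1] NOT false = true
[2.2.2.1] true → false = false
[2.2.2] NOT false = true
[2.2] true AND true = true
[2] true AND true = true
[root] false OR true = true
Overall: true → enrolled

Enrolled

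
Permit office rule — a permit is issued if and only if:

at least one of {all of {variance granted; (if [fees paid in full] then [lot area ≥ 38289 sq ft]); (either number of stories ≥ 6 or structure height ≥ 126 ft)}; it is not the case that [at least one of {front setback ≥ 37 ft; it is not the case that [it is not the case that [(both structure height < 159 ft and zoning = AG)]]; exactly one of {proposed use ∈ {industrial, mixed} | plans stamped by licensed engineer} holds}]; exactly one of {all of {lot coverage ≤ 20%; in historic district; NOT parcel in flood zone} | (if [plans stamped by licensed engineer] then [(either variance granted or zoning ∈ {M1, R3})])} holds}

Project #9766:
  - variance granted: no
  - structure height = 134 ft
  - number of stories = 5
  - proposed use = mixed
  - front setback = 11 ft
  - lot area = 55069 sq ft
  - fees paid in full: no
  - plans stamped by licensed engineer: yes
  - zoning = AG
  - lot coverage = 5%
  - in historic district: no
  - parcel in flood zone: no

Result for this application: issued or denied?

Atomic conditions:
  variance granted: no → false
  fees paid in full: no → false
  lot area ≥ 38289 sq ft: 55069 ≥ 38289 is true
  number of stories ≥ 6: 5 ≥ 6 is false
  structure height ≥ 126 ft: 134 ≥ 126 is true
  front setback ≥ 37 ft: 11 ≥ 37 is false
  structure height < 159 ft: 134 < 159 is true
  zoning = AG: AG == AG is true
  proposed use ∈ {industrial, mixed}: mixed is in the set → true
  plans stamped by licensed engineer: yes → true
  lot coverage ≤ 20%: 5 ≤ 20 is true
  in historic district: no → false
  NOT parcel in flood zone: no → true
  zoning ∈ {M1, R3}: AG is not in the set → false
Combine:
[1.2] false → true (antecedent false ⇒ implication holds) = true
[1.3] false OR true = true
[1] false AND true AND true = false
[2.1.2.1.1] true AND true = true
[2.1.2.1] NOT true = false
[2.1.2] NOT false = true
[2.1.3] exactly-one(true, true) = false
[2.1] false OR true OR false = true
[2] NOT true = false
[3.1] true AND false AND true = false
[3.2.2] false OR false = false
[3.2] true → false = false
[3] exactly-one(false, false) = false
[root] false OR false OR false = false
Overall: false → denied

Denied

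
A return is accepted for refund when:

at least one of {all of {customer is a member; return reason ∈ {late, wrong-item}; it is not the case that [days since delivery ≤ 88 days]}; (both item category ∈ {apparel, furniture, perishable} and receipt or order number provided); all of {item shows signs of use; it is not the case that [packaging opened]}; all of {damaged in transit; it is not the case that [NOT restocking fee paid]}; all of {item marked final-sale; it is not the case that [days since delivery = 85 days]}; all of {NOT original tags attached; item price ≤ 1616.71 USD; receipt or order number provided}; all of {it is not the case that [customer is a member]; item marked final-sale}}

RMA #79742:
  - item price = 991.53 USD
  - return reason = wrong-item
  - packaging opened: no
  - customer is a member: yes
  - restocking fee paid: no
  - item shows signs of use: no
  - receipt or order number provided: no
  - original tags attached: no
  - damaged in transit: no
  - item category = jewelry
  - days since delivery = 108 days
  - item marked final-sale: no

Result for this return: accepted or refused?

Atomic conditions:
  customer is a member: yes → true
  return reason ∈ {late, wrong-item}: wrong-item is in the set → true
  days since delivery ≤ 88 days: 108 ≤ 88 is false
  item category ∈ {apparel, furniture, perishable}: jewelry is not in the set → false
  receipt or order number provided: no → false
  item shows signs of use: no → false
  packaging opened: no → false
  damaged in transit: no → false
  NOT restocking fee paid: no → true
  item marked final-sale: no → false
  days since delivery = 85 days: 108 == 85 is false
  NOT original tags attached: no → true
  item price ≤ 1616.71 USD: 991.53 ≤ 1616.71 is true
Combine:
[1.3] NOT false = true
[1] true AND true AND true = true
[2] false AND false = false
[3.2] NOT false = true
[3] false AND true = false
[4.2] NOT true = false
[4] false AND false = false
[5.2] NOT false = true
[5] false AND true = false
[6] true AND true AND false = false
[7.1] NOT true = false
[7] false AND false = false
[root] true OR false OR false OR false OR false OR false OR false = true
Overall: true → accepted

Accepted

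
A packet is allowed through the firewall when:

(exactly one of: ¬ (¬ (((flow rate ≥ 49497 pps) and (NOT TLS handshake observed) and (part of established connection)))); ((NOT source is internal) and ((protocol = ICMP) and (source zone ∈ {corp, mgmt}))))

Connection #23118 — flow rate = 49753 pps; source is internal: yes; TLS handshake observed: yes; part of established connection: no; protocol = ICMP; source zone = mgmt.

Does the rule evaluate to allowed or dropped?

Dropped

Atomic conditions:
  flow rate ≥ 49497 pps: 49753 ≥ 49497 is true
  NOT TLS handshake observed: yes → false
  part of established connection: no → false
  NOT source is internal: yes → false
  protocol = ICMP: ICMP == ICMP is true
  source zone ∈ {corp, mgmt}: mgmt is in the set → true
Combine:
[1.1.1] true AND false AND false = false
[1.1] NOT false = true
[1] NOT true = false
[2.2] true AND true = true
[2] false AND true = false
[root] exactly-one(false, false) = false
Overall: false → dropped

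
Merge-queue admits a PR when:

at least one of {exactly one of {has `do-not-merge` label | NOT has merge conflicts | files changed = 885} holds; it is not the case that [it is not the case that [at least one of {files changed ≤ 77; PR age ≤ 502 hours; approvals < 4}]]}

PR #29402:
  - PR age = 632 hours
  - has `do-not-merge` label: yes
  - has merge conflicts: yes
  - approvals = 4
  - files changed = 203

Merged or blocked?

Merged

Atomic conditions:
  has `do-not-merge` label: yes → true
  NOT has merge conflicts: yes → false
  files changed = 885: 203 == 885 is false
  files changed ≤ 77: 203 ≤ 77 is false
  PR age ≤ 502 hours: 632 ≤ 502 is false
  approvals < 4: 4 < 4 is false
Combine:
[1] exactly-one(true, false, false) = true
[2.1.1] false OR false OR false = false
[2.1] NOT false = true
[2] NOT true = false
[root] true OR false = true
Overall: true → merged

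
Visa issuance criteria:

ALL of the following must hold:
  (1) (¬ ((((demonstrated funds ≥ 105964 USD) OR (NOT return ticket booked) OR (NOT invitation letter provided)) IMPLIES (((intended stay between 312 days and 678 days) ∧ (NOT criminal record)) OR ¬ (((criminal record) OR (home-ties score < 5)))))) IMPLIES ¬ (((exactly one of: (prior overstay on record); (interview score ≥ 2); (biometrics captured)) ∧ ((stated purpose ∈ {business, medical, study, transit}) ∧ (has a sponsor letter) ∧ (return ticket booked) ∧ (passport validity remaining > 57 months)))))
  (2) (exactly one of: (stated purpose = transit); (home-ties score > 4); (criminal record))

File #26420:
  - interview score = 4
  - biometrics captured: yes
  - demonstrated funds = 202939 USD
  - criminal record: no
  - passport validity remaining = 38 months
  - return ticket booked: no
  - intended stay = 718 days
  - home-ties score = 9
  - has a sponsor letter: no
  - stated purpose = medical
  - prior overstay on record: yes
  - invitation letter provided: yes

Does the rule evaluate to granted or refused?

Atomic conditions:
  demonstrated funds ≥ 105964 USD: 202939 ≥ 105964 is true
  NOT return ticket booked: no → true
  NOT invitation letter provided: yes → false
  intended stay between 312 days and 678 days: 718 in [312, 678] is false
  NOT criminal record: no → true
  criminal record: no → false
  home-ties score < 5: 9 < 5 is false
  prior overstay on record: yes → true
  interview score ≥ 2: 4 ≥ 2 is true
  biometrics captured: yes → true
  stated purpose ∈ {business, medical, study, transit}: medical is in the set → true
  has a sponsor letter: no → false
  return ticket booked: no → false
  passport validity remaining > 57 months: 38 > 57 is false
  stated purpose = transit: medical == transit is false
  home-ties score > 4: 9 > 4 is true
Combine:
[1.1.1.1] true OR true OR false = true
[1.1.1.2.1] false AND true = false
[1.1.1.2.2.1] false OR false = false
[1.1.1.2.2] NOT false = true
[1.1.1.2] false OR true = true
[1.1.1] true → true = true
[1.1] NOT true = false
[1.2.1.1] exactly-one(true, true, true) = false
[1.2.1.2] true AND false AND false AND false = false
[1.2.1] false AND false = false
[1.2] NOT false = true
[1] false → true (antecedent false ⇒ implication holds) = true
[2] exactly-one(false, true, false) = true
[root] true AND true = true
Overall: true → granted

Granted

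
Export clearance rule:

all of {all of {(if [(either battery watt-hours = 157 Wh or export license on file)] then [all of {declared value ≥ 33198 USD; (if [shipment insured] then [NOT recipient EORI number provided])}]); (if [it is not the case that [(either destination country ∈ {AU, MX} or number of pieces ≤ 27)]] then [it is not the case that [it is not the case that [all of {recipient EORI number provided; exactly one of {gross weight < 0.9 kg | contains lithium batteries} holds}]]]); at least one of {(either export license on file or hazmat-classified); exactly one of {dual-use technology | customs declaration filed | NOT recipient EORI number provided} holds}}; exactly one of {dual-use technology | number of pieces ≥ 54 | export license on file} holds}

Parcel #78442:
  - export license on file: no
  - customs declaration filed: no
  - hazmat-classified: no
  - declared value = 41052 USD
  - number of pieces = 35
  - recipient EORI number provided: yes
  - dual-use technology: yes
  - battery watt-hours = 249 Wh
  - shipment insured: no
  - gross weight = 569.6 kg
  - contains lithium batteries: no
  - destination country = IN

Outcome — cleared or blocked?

Blocked

Atomic conditions:
  battery watt-hours = 157 Wh: 249 == 157 is false
  export license on file: no → false
  declared value ≥ 33198 USD: 41052 ≥ 33198 is true
  shipment insured: no → false
  NOT recipient EORI number provided: yes → false
  destination country ∈ {AU, MX}: IN is not in the set → false
  number of pieces ≤ 27: 35 ≤ 27 is false
  recipient EORI number provided: yes → true
  gross weight < 0.9 kg: 569.6 < 0.9 is false
  contains lithium batteries: no → false
  hazmat-classified: no → false
  dual-use technology: yes → true
  customs declaration filed: no → false
  number of pieces ≥ 54: 35 ≥ 54 is false
Combine:
[1.1.1] false OR false = false
[1.1.2.2] false → false (antecedent false ⇒ implication holds) = true
[1.1.2] true AND true = true
[1.1] false → true (antecedent false ⇒ implication holds) = true
[1.2.1.1] false OR false = false
[1.2.1] NOT false = true
[1.2.2.1.1.2] exactly-one(false, false) = false
[1.2.2.1.1] true AND false = false
[1.2.2.1] NOT false = true
[1.2.2] NOT true = false
[1.2] true → false = false
[1.3.1] false OR false = false
[1.3.2] exactly-one(true, false, false) = true
[1.3] false OR true = true
[1] true AND false AND true = false
[2] exactly-one(true, false, false) = true
[root] false AND true = false
Overall: false → blocked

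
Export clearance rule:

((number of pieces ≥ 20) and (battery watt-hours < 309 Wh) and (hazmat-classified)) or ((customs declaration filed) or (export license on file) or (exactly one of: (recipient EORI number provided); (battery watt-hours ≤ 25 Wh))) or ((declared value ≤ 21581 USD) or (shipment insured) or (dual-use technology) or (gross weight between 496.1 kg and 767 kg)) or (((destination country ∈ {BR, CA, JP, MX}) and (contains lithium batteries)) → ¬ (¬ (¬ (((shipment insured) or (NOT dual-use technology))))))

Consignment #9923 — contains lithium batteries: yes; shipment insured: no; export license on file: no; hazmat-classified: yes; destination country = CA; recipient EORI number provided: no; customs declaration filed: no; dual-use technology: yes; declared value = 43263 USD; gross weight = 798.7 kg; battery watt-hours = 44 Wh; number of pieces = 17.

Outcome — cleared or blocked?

Cleared

Atomic conditions:
  number of pieces ≥ 20: 17 ≥ 20 is false
  battery watt-hours < 309 Wh: 44 < 309 is true
  hazmat-classified: yes → true
  customs declaration filed: no → false
  export license on file: no → false
  recipient EORI number provided: no → false
  battery watt-hours ≤ 25 Wh: 44 ≤ 25 is false
  declared value ≤ 21581 USD: 43263 ≤ 21581 is false
  shipment insured: no → false
  dual-use technology: yes → true
  gross weight between 496.1 kg and 767 kg: 798.7 in [496.1, 767] is false
  destination country ∈ {BR, CA, JP, MX}: CA is in the set → true
  contains lithium batteries: yes → true
  NOT dual-use technology: yes → false
Combine:
[1] false AND true AND true = false
[2.3] exactly-one(false, false) = false
[2] false OR false OR false = false
[3] false OR false OR true OR false = true
[4.1] true AND true = true
[4.2.1.1.1] false OR false = false
[4.2.1.1] NOT false = true
[4.2.1] NOT true = false
[4.2] NOT false = true
[4] true → true = true
[root] false OR false OR true OR true = true
Overall: true → cleared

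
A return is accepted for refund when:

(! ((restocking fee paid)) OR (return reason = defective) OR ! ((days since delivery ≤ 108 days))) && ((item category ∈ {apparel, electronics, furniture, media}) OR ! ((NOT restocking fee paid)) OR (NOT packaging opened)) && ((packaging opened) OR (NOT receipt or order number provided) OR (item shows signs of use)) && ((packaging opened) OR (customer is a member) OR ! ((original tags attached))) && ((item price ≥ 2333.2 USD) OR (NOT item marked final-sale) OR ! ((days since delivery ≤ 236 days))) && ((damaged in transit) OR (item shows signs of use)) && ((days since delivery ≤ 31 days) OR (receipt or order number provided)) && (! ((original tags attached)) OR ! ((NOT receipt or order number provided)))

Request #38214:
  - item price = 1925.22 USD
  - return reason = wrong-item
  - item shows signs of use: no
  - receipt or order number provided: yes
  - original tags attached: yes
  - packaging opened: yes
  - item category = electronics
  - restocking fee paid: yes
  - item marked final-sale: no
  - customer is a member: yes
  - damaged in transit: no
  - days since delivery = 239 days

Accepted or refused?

Refused

Atomic conditions:
  restocking fee paid: yes → true
  return reason = defective: wrong-item == defective is false
  days since delivery ≤ 108 days: 239 ≤ 108 is false
  item category ∈ {apparel, electronics, furniture, media}: electronics is in the set → true
  NOT restocking fee paid: yes → false
  NOT packaging opened: yes → false
  packaging opened: yes → true
  NOT receipt or order number provided: yes → false
  item shows signs of use: no → false
  customer is a member: yes → true
  original tags attached: yes → true
  item price ≥ 2333.2 USD: 1925.22 ≥ 2333.2 is false
  NOT item marked final-sale: no → true
  days since delivery ≤ 236 days: 239 ≤ 236 is false
  damaged in transit: no → false
  days since delivery ≤ 31 days: 239 ≤ 31 is false
  receipt or order number provided: yes → true
Combine:
[1.1] NOT true = false
[1.3] NOT false = true
[1] false OR false OR true = true
[2.2] NOT false = true
[2] true OR true OR false = true
[3] true OR false OR false = true
[4.3] NOT true = false
[4] true OR true OR false = true
[5.3] NOT false = true
[5] false OR true OR true = true
[6] false OR false = false
[7] false OR true = true
[8.1] NOT true = false
[8.2] NOT false = true
[8] false OR true = true
[root] true AND true AND true AND true AND true AND false AND true AND true = false
Overall: false → refused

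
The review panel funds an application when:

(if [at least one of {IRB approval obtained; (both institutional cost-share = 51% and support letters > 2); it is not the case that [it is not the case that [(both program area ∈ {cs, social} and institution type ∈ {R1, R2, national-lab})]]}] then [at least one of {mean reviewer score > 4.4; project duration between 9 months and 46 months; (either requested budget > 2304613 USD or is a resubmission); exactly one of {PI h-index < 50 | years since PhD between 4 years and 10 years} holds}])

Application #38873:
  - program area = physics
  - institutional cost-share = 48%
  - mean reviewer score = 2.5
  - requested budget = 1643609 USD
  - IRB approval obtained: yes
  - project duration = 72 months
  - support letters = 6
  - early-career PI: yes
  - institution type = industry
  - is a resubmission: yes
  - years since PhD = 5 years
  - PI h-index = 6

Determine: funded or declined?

Atomic conditions:
  IRB approval obtained: yes → true
  institutional cost-share = 51%: 48 == 51 is false
  support letters > 2: 6 > 2 is true
  program area ∈ {cs, social}: physics is not in the set → false
  institution type ∈ {R1, R2, national-lab}: industry is not in the set → false
  mean reviewer score > 4.4: 2.5 > 4.4 is false
  project duration between 9 months and 46 months: 72 in [9, 46] is false
  requested budget > 2304613 USD: 1643609 > 2304613 is false
  is a resubmission: yes → true
  PI h-index < 50: 6 < 50 is true
  years since PhD between 4 years and 10 years: 5 in [4, 10] is true
Combine:
[1.2] false AND true = false
[1.3.1.1] false AND false = false
[1.3.1] NOT false = true
[1.3] NOT true = false
[1] true OR false OR false = true
[2.3] false OR true = true
[2.4] exactly-one(true, true) = false
[2] false OR false OR true OR false = true
[root] true → true = true
Overall: true → funded

Funded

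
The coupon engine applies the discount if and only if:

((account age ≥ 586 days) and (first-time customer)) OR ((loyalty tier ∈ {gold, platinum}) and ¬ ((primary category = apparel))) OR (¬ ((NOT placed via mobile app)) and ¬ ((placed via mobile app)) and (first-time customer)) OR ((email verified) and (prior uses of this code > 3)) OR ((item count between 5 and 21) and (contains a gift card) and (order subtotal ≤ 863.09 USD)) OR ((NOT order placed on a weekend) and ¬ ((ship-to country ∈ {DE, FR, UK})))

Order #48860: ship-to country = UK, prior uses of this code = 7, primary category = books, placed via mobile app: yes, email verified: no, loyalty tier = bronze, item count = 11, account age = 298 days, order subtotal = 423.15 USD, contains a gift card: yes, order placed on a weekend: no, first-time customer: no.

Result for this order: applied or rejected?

Atomic conditions:
  account age ≥ 586 days: 298 ≥ 586 is false
  first-time customer: no → false
  loyalty tier ∈ {gold, platinum}: bronze is not in the set → false
  primary category = apparel: books == apparel is false
  NOT placed via mobile app: yes → false
  placed via mobile app: yes → true
  email verified: no → false
  prior uses of this code > 3: 7 > 3 is true
  item count between 5 and 21: 11 in [5, 21] is true
  contains a gift card: yes → true
  order subtotal ≤ 863.09 USD: 423.15 ≤ 863.09 is true
  NOT order placed on a weekend: no → true
  ship-to country ∈ {DE, FR, UK}: UK is in the set → true
Combine:
[1] false AND false = false
[2.2] NOT false = true
[2] false AND true = false
[3.1] NOT false = true
[3.2] NOT true = false
[3] true AND false AND false = false
[4] false AND true = false
[5] true AND true AND true = true
[6.2] NOT true = false
[6] true AND false = false
[root] false OR false OR false OR false OR true OR false = true
Overall: true → applied

Applied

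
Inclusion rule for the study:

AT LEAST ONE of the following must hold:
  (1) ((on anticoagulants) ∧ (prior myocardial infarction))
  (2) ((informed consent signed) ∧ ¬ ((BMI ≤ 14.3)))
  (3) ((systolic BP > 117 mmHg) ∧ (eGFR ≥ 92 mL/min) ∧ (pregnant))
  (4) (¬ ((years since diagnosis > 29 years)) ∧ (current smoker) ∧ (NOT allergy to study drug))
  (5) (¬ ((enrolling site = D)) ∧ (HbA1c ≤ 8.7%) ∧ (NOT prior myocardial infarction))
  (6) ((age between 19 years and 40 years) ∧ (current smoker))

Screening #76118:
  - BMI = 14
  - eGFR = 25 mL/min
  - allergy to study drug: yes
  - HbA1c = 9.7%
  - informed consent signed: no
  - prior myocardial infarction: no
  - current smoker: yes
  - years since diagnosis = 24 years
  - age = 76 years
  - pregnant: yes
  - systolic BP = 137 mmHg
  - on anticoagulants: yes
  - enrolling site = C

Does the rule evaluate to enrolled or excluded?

Atomic conditions:
  on anticoagulants: yes → true
  prior myocardial infarction: no → false
  informed consent signed: no → false
  BMI ≤ 14.3: 14 ≤ 14.3 is true
  systolic BP > 117 mmHg: 137 > 117 is true
  eGFR ≥ 92 mL/min: 25 ≥ 92 is false
  pregnant: yes → true
  years since diagnosis > 29 years: 24 > 29 is false
  current smoker: yes → true
  NOT allergy to study drug: yes → false
  enrolling site = D: C == D is false
  HbA1c ≤ 8.7%: 9.7 ≤ 8.7 is false
  NOT prior myocardial infarction: no → true
  age between 19 years and 40 years: 76 in [19, 40] is false
Combine:
[1] true AND false = false
[2.2] NOT true = false
[2] false AND false = false
[3] true AND false AND true = false
[4.1] NOT false = true
[4] true AND true AND false = false
[5.1] NOT false = true
[5] true AND false AND true = false
[6] false AND true = false
[root] false OR false OR false OR false OR false OR false = false
Overall: false → excluded

Excluded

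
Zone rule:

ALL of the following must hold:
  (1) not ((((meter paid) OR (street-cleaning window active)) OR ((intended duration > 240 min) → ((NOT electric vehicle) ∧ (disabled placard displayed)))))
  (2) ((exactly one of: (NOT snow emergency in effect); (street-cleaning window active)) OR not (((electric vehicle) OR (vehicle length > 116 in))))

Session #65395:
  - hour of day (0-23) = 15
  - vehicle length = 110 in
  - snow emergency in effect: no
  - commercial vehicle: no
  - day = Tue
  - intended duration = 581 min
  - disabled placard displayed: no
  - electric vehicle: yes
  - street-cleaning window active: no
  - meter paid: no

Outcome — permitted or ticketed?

Permitted

Atomic conditions:
  meter paid: no → false
  street-cleaning window active: no → false
  intended duration > 240 min: 581 > 240 is true
  NOT electric vehicle: yes → false
  disabled placard displayed: no → false
  NOT snow emergency in effect: no → true
  electric vehicle: yes → true
  vehicle length > 116 in: 110 > 116 is false
Combine:
[1.1.1] false OR false = false
[1.1.2.2] false AND false = false
[1.1.2] true → false = false
[1.1] false OR false = false
[1] NOT false = true
[2.1] exactly-one(true, false) = true
[2.2.1] true OR false = true
[2.2] NOT true = false
[2] true OR false = true
[root] true AND true = true
Overall: true → permitted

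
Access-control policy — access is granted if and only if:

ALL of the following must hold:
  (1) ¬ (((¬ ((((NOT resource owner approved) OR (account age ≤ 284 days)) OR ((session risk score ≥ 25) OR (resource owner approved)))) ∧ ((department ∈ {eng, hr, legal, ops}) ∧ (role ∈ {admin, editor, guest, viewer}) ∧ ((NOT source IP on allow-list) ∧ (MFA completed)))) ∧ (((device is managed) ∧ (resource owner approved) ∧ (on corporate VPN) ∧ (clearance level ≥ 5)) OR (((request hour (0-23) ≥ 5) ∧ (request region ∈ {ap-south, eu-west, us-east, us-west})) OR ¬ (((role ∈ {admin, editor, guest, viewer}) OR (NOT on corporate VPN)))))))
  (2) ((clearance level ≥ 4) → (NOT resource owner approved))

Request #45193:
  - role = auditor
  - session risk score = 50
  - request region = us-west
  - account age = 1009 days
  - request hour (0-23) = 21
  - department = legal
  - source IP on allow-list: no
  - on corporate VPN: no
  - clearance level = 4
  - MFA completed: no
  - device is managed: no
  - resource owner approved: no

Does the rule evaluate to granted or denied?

Granted

Atomic conditions:
  NOT resource owner approved: no → true
  account age ≤ 284 days: 1009 ≤ 284 is false
  session risk score ≥ 25: 50 ≥ 25 is true
  resource owner approved: no → false
  department ∈ {eng, hr, legal, ops}: legal is in the set → true
  role ∈ {admin, editor, guest, viewer}: auditor is not in the set → false
  NOT source IP on allow-list: no → true
  MFA completed: no → false
  device is managed: no → false
  on corporate VPN: no → false
  clearance level ≥ 5: 4 ≥ 5 is false
  request hour (0-23) ≥ 5: 21 ≥ 5 is true
  request region ∈ {ap-south, eu-west, us-east, us-west}: us-west is in the set → true
  NOT on corporate VPN: no → true
  clearance level ≥ 4: 4 ≥ 4 is true
Combine:
[1.1.1.1.1.1] true OR false = true
[1.1.1.1.1.2] true OR false = true
[1.1.1.1.1] true OR true = true
[1.1.1.1] NOT true = false
[1.1.1.2.3] true AND false = false
[1.1.1.2] true AND false AND false = false
[1.1.1] false AND false = false
[1.1.2.1] false AND false AND false AND false = false
[1.1.2.2.1] true AND true = true
[1.1.2.2.2.1] false OR true = true
[1.1.2.2.2] NOT true = false
[1.1.2.2] true OR false = true
[1.1.2] false OR true = true
[1.1] false AND true = false
[1] NOT false = true
[2] true → true = true
[root] true AND true = true
Overall: true → granted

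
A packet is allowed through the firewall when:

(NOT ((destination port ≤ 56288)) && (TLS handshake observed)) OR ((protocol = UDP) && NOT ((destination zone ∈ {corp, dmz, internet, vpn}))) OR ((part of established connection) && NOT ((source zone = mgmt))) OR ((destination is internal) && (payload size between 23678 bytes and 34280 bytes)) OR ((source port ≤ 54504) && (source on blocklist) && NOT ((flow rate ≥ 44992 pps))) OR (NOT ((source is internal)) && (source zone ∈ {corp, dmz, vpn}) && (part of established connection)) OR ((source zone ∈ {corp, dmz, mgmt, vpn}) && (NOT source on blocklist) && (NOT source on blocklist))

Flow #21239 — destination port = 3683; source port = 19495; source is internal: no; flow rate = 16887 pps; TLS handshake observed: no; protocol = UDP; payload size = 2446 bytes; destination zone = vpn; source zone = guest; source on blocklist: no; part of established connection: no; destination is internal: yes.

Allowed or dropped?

Dropped

Atomic conditions:
  destination port ≤ 56288: 3683 ≤ 56288 is true
  TLS handshake observed: no → false
  protocol = UDP: UDP == UDP is true
  destination zone ∈ {corp, dmz, internet, vpn}: vpn is in the set → true
  part of established connection: no → false
  source zone = mgmt: guest == mgmt is false
  destination is internal: yes → true
  payload size between 23678 bytes and 34280 bytes: 2446 in [23678, 34280] is false
  source port ≤ 54504: 19495 ≤ 54504 is true
  source on blocklist: no → false
  flow rate ≥ 44992 pps: 16887 ≥ 44992 is false
  source is internal: no → false
  source zone ∈ {corp, dmz, vpn}: guest is not in the set → false
  source zone ∈ {corp, dmz, mgmt, vpn}: guest is not in the set → false
  NOT source on blocklist: no → true
Combine:
[1.1] NOT true = false
[1] false AND false = false
[2.2] NOT true = false
[2] true AND false = false
[3.2] NOT false = true
[3] false AND true = false
[4] true AND false = false
[5.3] NOT false = true
[5] true AND false AND true = false
[6.1] NOT false = true
[6] true AND false AND false = false
[7] false AND true AND true = false
[root] false OR false OR false OR false OR false OR false OR false = false
Overall: false → dropped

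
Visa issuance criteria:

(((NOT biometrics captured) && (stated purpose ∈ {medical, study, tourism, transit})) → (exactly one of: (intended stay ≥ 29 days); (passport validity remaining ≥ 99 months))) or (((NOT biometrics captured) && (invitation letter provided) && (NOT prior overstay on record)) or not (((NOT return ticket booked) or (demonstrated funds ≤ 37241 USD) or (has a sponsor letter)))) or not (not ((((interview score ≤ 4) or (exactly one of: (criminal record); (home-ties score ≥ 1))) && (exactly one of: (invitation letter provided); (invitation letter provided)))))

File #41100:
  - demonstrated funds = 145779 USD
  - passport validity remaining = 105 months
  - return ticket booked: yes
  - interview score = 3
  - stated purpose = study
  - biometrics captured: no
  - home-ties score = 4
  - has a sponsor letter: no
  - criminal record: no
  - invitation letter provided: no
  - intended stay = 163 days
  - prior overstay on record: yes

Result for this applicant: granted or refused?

Granted

Atomic conditions:
  NOT biometrics captured: no → true
  stated purpose ∈ {medical, study, tourism, transit}: study is in the set → true
  intended stay ≥ 29 days: 163 ≥ 29 is true
  passport validity remaining ≥ 99 months: 105 ≥ 99 is true
  invitation letter provided: no → false
  NOT prior overstay on record: yes → false
  NOT return ticket booked: yes → false
  demonstrated funds ≤ 37241 USD: 145779 ≤ 37241 is false
  has a sponsor letter: no → false
  interview score ≤ 4: 3 ≤ 4 is true
  criminal record: no → false
  home-ties score ≥ 1: 4 ≥ 1 is true
Combine:
[1.1] true AND true = true
[1.2] exactly-one(true, true) = false
[1] true → false = false
[2.1] true AND false AND false = false
[2.2.1] false OR false OR false = false
[2.2] NOT false = true
[2] false OR true = true
[3.1.1.1.2] exactly-one(false, true) = true
[3.1.1.1] true OR true = true
[3.1.1.2] exactly-one(false, false) = false
[3.1.1] true AND false = false
[3.1] NOT false = true
[3] NOT true = false
[root] false OR true OR false = true
Overall: true → granted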